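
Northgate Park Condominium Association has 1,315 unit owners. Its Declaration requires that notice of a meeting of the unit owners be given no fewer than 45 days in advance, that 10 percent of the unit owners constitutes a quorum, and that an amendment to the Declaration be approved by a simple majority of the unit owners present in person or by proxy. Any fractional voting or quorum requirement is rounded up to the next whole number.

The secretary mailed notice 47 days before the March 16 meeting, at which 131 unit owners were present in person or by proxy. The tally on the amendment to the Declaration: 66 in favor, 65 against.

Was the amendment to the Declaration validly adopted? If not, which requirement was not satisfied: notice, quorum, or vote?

Invalid — quorum requirement not satisfied.

Notice: 47 days given; 45 required. Satisfied.
Quorum: 10% of 1,315 = 131.50, rounded up to 132; 131 present. Not satisfied.
Vote: requires a majority of those present (131); a majority of 131 is 66, so 66 needed; 66 in favor. Satisfied.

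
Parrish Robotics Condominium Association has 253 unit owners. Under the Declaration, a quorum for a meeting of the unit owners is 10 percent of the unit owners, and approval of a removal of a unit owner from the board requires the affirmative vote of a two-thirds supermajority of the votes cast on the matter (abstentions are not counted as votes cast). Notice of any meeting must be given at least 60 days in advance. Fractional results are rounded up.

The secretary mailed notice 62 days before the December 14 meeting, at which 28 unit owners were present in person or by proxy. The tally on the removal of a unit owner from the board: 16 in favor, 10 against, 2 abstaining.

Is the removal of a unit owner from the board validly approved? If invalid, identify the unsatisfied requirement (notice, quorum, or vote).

Invalid — vote requirement not satisfied.

Notice: 62 days given; 60 required. Satisfied.
Quorum: 10% of 253 = 25.30, rounded up to 26; 28 present. Satisfied.
Vote: requires two-thirds of the votes cast (28 − 2 abstaining = 26); 2/3 of 26 = 17.33, rounded up to 18, so 18 needed; 16 in favor. Not satisfied.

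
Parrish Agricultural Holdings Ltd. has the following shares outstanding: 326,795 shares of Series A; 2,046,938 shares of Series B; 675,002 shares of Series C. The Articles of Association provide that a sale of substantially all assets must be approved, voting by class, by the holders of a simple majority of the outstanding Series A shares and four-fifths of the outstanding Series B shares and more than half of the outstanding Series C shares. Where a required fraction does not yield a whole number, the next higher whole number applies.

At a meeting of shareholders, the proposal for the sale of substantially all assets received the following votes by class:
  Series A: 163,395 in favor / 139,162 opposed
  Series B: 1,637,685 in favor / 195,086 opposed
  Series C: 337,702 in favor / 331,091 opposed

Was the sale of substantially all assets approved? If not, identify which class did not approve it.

Series A: a majority of 326795 is 163398; 163,398 required, 163,395 in favor — not approved.
Series B: 4/5 of 2046938 = 1637550.40, rounded up to 1637551; 1,637,551 required, 1,637,685 in favor — approved.
Series C: a majority of 675002 is 337502; 337,502 required, 337,702 in favor — approved.

Not approved — the Series A shares did not give the required vote.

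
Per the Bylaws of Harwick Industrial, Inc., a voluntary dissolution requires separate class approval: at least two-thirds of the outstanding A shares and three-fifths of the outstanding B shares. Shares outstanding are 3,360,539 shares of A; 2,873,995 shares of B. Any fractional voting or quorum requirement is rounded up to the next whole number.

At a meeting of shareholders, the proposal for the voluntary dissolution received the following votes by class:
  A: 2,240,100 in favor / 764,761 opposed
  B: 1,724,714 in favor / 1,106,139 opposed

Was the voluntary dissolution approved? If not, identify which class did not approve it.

Not approved — the A shares did not give the required vote.

A: 2/3 of 3360539 = 2240359.33, rounded up to 2240360; 2,240,360 required, 2,240,100 in favor — not approved.
B: 3/5 of 2873995 = 1724397; 1,724,397 required, 1,724,714 in favor — approved.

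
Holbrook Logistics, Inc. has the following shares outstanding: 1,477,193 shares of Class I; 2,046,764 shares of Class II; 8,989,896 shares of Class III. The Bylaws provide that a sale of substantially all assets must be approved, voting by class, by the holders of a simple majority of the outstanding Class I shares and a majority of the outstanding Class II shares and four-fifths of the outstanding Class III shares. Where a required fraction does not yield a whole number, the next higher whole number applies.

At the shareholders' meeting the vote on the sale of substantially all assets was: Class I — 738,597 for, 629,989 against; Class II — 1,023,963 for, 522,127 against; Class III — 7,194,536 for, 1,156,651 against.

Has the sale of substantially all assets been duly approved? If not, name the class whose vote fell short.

Approved — every class gave the required vote.

Class I: a majority of 1477193 is 738597; 738,597 required, 738,597 in favor — approved.
Class II: a majority of 2046764 is 1023383; 1,023,383 required, 1,023,963 in favor — approved.
Class III: 4/5 of 8989896 = 7191916.80, rounded up to 7191917; 7,191,917 required, 7,194,536 in favor — approved.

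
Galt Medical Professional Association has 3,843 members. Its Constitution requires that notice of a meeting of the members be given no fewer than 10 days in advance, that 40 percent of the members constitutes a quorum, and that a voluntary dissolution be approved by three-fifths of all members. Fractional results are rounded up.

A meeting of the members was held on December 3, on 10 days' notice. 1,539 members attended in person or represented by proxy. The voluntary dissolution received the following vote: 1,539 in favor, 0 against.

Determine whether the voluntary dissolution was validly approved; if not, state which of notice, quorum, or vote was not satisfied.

Invalid — vote requirement not satisfied.

Notice: 10 days given; 10 required. Satisfied.
Quorum: 40% of 3,843 = 1,537.20, rounded up to 1,538; 1,539 present. Satisfied.
Vote: requires three-fifths of all members (3,843); 3/5 of 3843 = 2305.80, rounded up to 2306, so 2,306 needed; 1,539 in favor. Not satisfied.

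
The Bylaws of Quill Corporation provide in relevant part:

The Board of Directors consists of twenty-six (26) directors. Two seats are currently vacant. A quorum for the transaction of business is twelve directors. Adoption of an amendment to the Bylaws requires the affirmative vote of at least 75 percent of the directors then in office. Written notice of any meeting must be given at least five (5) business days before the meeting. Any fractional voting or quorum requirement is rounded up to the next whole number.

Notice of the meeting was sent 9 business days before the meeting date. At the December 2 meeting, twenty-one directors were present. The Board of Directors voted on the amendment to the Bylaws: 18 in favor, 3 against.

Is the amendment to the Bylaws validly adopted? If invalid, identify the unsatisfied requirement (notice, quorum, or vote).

Notice: 9 business days given; 5 required (9 ≥ 5). Satisfied.
Quorum: 21 present; quorum is 12. Satisfied.
Vote: the amendment to the Bylaws requires three-fourths of the directors then in office (24). 3/4 of 24 = 18, so 18 affirmative votes are needed; 18 voted in favor. Satisfied.

Valid — all requirements satisfied.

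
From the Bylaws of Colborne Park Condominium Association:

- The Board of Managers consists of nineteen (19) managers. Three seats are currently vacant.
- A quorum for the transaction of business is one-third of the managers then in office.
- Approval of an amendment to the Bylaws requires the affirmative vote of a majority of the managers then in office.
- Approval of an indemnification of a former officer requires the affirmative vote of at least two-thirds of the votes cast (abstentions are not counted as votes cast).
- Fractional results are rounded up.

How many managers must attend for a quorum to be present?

1/3 of 16 = 5.33, rounded up to 6.

6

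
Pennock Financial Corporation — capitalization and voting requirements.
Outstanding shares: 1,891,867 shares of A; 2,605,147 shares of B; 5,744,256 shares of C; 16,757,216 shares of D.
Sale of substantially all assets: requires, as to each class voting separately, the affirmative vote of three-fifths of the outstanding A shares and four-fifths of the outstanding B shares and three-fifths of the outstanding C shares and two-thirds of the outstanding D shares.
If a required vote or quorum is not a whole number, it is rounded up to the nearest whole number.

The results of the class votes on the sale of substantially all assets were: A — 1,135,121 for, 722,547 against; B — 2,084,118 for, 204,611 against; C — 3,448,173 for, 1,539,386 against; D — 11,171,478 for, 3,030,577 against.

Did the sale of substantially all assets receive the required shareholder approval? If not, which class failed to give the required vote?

A: 3/5 of 1891867 = 1135120.20, rounded up to 1135121; 1,135,121 required, 1,135,121 in favor — approved.
B: 4/5 of 2605147 = 2084117.60, rounded up to 2084118; 2,084,118 required, 2,084,118 in favor — approved.
C: 3/5 of 5744256 = 3446553.60, rounded up to 3446554; 3,446,554 required, 3,448,173 in favor — approved.
D: 2/3 of 16757216 = 11171477.33, rounded up to 11171478; 11,171,478 required, 11,171,478 in favor — approved.

Approved — every class gave the required vote.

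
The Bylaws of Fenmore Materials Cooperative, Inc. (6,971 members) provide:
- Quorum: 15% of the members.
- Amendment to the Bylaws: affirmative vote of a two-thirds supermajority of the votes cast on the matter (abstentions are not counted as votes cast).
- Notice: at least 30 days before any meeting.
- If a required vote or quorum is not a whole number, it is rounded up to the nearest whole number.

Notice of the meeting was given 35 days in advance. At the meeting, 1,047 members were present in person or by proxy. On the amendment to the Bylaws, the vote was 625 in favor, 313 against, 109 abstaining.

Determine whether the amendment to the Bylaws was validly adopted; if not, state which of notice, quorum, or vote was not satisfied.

Invalid — vote requirement not satisfied.

Notice: 35 days given; 30 required. Satisfied.
Quorum: 15% of 6,971 = 1,045.65, rounded up to 1,046; 1,047 present. Satisfied.
Vote: requires two-thirds of the votes cast (1,047 − 109 abstaining = 938); 2/3 of 938 = 625.33, rounded up to 626, so 626 needed; 625 in favor. Not satisfied.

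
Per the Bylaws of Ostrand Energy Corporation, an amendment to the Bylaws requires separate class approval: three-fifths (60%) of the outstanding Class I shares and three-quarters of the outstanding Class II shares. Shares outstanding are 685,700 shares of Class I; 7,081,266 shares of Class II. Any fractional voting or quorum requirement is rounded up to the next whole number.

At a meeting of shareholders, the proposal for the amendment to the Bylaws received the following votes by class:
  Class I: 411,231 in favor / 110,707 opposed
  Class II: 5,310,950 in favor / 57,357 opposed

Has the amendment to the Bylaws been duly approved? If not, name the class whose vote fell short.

Not approved — the Class I shares did not give the required vote.

Class I: 3/5 of 685700 = 411420; 411,420 required, 411,231 in favor — not approved.
Class II: 3/4 of 7081266 = 5310949.50, rounded up to 5310950; 5,310,950 required, 5,310,950 in favor — approved.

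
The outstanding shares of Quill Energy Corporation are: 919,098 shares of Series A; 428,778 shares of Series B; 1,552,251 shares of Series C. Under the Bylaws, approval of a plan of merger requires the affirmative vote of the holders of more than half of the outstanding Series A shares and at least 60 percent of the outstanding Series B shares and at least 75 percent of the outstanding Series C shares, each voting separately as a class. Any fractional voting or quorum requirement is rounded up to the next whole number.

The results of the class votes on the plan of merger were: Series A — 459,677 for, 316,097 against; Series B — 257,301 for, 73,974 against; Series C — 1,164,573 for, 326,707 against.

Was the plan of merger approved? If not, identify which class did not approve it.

Approved — every class gave the required vote.

Series A: a majority of 919098 is 459550; 459,550 required, 459,677 in favor — approved.
Series B: 3/5 of 428778 = 257266.80, rounded up to 257267; 257,267 required, 257,301 in favor — approved.
Series C: 3/4 of 1552251 = 1164188.25, rounded up to 1164189; 1,164,189 required, 1,164,573 in favor — approved.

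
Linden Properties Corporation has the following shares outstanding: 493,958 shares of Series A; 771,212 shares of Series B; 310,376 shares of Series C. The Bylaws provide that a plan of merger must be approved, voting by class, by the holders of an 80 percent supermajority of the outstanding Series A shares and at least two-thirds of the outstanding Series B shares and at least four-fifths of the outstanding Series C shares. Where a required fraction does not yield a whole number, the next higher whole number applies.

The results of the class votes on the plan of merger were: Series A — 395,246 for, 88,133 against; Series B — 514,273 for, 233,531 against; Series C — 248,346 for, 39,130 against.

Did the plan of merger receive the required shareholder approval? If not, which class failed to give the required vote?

Approved — every class gave the required vote.

Series A: 4/5 of 493958 = 395166.40, rounded up to 395167; 395,167 required, 395,246 in favor — approved.
Series B: 2/3 of 771212 = 514141.33, rounded up to 514142; 514,142 required, 514,273 in favor — approved.
Series C: 4/5 of 310376 = 248300.80, rounded up to 248301; 248,301 required, 248,346 in favor — approved.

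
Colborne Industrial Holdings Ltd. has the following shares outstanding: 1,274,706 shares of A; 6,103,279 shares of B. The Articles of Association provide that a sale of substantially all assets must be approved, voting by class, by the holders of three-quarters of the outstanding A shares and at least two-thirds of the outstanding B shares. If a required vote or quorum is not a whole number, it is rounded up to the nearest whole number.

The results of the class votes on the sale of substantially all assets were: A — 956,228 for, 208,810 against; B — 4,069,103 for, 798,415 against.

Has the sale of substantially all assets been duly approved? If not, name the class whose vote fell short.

Approved — every class gave the required vote.

A: 3/4 of 1274706 = 956029.50, rounded up to 956030; 956,030 required, 956,228 in favor — approved.
B: 2/3 of 6103279 = 4068852.67, rounded up to 4068853; 4,068,853 required, 4,069,103 in favor — approved.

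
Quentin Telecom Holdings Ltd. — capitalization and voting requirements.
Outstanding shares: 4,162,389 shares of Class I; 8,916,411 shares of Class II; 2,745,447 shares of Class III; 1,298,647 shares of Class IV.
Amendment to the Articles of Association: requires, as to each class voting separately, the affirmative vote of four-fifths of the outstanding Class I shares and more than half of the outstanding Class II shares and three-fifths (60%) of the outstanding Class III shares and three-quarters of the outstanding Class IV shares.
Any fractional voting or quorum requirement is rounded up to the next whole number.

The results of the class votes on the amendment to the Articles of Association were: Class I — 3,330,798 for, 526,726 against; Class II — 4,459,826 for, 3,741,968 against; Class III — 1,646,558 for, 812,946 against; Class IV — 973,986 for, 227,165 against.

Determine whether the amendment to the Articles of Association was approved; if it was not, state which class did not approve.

Not approved — the Class III shares did not give the required vote.

Class I: 4/5 of 4162389 = 3329911.20, rounded up to 3329912; 3,329,912 required, 3,330,798 in favor — approved.
Class II: a majority of 8916411 is 4458206; 4,458,206 required, 4,459,826 in favor — approved.
Class III: 3/5 of 2745447 = 1647268.20, rounded up to 1647269; 1,647,269 required, 1,646,558 in favor — not approved.
Class IV: 3/4 of 1298647 = 973985.25, rounded up to 973986; 973,986 required, 973,986 in favor — approved.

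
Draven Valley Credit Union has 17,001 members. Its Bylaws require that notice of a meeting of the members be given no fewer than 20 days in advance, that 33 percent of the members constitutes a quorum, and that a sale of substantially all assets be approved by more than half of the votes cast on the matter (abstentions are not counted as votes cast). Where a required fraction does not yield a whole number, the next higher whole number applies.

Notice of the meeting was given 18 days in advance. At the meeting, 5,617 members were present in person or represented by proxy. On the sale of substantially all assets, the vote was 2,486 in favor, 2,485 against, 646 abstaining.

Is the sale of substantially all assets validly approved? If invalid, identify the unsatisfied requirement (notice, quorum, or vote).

Invalid — notice requirement not satisfied.

Notice: 18 days given; 20 required. Not satisfied.
Quorum: 33% of 17,001 = 5,610.33, rounded up to 5,611; 5,617 present. Satisfied.
Vote: requires a majority of the votes cast (5,617 − 646 abstaining = 4,971); a majority of 4971 is 2486, so 2,486 needed; 2,486 in favor. Satisfied.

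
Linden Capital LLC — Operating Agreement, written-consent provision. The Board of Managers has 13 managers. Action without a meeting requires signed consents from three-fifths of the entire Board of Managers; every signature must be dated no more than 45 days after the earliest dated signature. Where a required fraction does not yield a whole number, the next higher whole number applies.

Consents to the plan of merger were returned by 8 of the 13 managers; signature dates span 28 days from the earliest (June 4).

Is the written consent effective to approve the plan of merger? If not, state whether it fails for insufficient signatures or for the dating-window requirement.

Effective — both the signature and dating-window requirements are satisfied.

Signatures required: three-fifths of 13 — 3/5 of 13 = 7.80, rounded up to 8, so 8 needed; 8 signed. Sufficient.
Dating window: the latest signature is 28 days after the earliest; the limit is 45 days. Within the window.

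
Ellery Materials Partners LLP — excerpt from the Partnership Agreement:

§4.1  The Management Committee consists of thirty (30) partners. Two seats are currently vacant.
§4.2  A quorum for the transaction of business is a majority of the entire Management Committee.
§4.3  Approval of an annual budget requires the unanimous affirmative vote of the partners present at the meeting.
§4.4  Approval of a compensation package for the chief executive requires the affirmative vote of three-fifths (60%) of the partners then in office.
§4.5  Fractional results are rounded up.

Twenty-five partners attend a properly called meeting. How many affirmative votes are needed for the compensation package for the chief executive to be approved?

17

The compensation package for the chief executive requires three-fifths of the partners then in office (28).
3/5 of 28 = 16.80, rounded up to 17.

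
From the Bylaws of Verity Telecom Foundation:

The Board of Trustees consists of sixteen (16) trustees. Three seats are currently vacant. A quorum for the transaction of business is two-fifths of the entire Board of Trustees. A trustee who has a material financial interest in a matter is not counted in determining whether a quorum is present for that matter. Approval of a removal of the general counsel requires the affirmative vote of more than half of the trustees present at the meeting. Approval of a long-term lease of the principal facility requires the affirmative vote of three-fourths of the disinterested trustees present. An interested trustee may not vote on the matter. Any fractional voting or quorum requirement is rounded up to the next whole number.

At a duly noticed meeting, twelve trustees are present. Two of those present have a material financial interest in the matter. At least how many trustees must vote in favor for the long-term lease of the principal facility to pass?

8

The long-term lease of the principal facility requires three-fourths of the disinterested trustees present (12 − 2 = 10).
3/4 of 10 = 7.50, rounded up to 8.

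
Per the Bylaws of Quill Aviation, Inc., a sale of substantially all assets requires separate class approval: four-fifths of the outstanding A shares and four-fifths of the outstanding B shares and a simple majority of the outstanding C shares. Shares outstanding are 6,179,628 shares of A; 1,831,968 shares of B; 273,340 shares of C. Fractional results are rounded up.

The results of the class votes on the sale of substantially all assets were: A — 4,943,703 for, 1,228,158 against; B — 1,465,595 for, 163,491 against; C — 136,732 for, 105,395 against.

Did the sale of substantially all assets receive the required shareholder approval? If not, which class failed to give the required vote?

Approved — every class gave the required vote.

A: 4/5 of 6179628 = 4943702.40, rounded up to 4943703; 4,943,703 required, 4,943,703 in favor — approved.
B: 4/5 of 1831968 = 1465574.40, rounded up to 1465575; 1,465,575 required, 1,465,595 in favor — approved.
C: a majority of 273340 is 136671; 136,671 required, 136,732 in favor — approved.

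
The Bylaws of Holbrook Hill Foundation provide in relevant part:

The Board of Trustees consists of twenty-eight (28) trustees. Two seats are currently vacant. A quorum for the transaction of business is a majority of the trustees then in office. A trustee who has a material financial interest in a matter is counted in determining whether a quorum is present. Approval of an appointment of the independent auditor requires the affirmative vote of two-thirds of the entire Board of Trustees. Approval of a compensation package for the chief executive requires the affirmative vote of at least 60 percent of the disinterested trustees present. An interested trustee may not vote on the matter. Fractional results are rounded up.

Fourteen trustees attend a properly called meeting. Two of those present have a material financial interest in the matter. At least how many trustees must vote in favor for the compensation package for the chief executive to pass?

8

The compensation package for the chief executive requires three-fifths of the disinterested trustees present (14 − 2 = 12).
3/5 of 12 = 7.20, rounded up to 8.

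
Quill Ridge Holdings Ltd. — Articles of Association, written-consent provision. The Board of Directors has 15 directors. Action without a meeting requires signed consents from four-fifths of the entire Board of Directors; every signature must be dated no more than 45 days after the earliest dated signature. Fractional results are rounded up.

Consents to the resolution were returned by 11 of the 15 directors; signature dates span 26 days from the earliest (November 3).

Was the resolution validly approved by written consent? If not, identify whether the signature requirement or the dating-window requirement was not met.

Not effective — insufficient signatures.

Signatures required: four-fifths of 15 — 4/5 of 15 = 12, so 12 needed; 11 signed. Insufficient.
Dating window: the latest signature is 26 days after the earliest; the limit is 45 days. Within the window.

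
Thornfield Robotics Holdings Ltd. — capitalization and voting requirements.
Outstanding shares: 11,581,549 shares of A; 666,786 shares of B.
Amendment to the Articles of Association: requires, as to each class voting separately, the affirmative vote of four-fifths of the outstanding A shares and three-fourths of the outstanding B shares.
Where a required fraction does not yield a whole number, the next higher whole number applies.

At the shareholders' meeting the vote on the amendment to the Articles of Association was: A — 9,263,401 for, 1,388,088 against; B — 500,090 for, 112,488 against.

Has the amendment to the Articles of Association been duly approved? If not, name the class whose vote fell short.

A: 4/5 of 11581549 = 9265239.20, rounded up to 9265240; 9,265,240 required, 9,263,401 in favor — not approved.
B: 3/4 of 666786 = 500089.50, rounded up to 500090; 500,090 required, 500,090 in favor — approved.

Not approved — the A shares did not give the required vote.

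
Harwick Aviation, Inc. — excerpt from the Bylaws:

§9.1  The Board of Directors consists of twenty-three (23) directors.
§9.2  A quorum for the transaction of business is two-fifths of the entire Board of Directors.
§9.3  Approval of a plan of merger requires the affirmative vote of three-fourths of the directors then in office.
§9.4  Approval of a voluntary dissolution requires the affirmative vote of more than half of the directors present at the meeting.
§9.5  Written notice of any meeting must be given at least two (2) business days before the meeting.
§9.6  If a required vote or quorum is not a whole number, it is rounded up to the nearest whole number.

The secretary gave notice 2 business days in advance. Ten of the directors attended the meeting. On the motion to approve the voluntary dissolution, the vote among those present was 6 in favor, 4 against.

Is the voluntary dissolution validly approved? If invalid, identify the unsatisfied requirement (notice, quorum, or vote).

Valid — all requirements satisfied.

Notice: 2 business days given; 2 required (2 ≥ 2). Satisfied.
Quorum: 10 present; quorum is 10. Satisfied.
Vote: the voluntary dissolution requires a majority of the directors present (10). A majority of 10 is 6, so 6 affirmative votes are needed; 6 voted in favor. Satisfied.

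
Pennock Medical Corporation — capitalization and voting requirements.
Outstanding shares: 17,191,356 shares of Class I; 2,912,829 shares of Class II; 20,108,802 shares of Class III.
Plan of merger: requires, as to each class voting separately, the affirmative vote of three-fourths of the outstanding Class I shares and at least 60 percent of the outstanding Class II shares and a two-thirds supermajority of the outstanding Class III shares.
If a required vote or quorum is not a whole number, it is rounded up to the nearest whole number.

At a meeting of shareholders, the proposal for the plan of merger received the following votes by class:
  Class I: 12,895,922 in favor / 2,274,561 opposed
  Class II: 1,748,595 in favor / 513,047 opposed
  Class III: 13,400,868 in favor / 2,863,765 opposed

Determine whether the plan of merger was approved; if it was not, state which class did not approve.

Not approved — the Class III shares did not give the required vote.

Class I: 3/4 of 17191356 = 12893517; 12,893,517 required, 12,895,922 in favor — approved.
Class II: 3/5 of 2912829 = 1747697.40, rounded up to 1747698; 1,747,698 required, 1,748,595 in favor — approved.
Class III: 2/3 of 20108802 = 13405868; 13,405,868 required, 13,400,868 in favor — not approved.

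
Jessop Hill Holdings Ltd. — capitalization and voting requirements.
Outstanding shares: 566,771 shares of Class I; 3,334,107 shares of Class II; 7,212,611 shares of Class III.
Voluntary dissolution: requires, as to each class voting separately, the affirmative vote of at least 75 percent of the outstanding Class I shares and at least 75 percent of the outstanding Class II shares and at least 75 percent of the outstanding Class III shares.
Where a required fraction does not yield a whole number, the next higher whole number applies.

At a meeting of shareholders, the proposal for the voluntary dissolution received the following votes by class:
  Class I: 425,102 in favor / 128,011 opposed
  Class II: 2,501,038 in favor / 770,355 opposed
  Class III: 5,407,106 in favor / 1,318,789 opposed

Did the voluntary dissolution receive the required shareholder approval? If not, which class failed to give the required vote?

Not approved — the Class III shares did not give the required vote.

Class I: 3/4 of 566771 = 425078.25, rounded up to 425079; 425,079 required, 425,102 in favor — approved.
Class II: 3/4 of 3334107 = 2500580.25, rounded up to 2500581; 2,500,581 required, 2,501,038 in favor — approved.
Class III: 3/4 of 7212611 = 5409458.25, rounded up to 5409459; 5,409,459 required, 5,407,106 in favor — not approved.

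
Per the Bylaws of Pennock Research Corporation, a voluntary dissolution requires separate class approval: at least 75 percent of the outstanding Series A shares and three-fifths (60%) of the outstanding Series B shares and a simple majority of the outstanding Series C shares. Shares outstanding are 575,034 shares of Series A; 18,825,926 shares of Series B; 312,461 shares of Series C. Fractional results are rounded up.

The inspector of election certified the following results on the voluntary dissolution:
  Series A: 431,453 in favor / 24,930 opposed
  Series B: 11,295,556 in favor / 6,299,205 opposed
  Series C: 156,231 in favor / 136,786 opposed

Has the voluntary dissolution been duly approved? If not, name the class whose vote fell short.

Series A: 3/4 of 575034 = 431275.50, rounded up to 431276; 431,276 required, 431,453 in favor — approved.
Series B: 3/5 of 18825926 = 11295555.60, rounded up to 11295556; 11,295,556 required, 11,295,556 in favor — approved.
Series C: a majority of 312461 is 156231; 156,231 required, 156,231 in favor — approved.

Approved — every class gave the required vote.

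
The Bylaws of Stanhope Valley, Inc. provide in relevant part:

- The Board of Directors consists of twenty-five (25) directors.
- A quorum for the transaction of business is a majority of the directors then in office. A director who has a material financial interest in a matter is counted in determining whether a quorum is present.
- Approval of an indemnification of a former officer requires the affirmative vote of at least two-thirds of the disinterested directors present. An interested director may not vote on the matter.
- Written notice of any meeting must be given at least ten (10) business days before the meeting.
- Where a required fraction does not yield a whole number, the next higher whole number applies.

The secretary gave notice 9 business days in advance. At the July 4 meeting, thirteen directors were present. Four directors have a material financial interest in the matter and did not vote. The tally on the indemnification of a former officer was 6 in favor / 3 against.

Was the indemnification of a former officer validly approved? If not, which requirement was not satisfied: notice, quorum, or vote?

Invalid — notice requirement not satisfied.

Notice: 9 business days given; 10 required (9 < 10). Not satisfied.
Quorum: 13 present (interested directors count toward quorum); quorum is 13. Satisfied.
Vote: the indemnification of a former officer requires two-thirds of the disinterested directors present (13 − 4 = 9). 2/3 of 9 = 6, so 6 affirmative votes are needed; 6 voted in favor. Satisfied.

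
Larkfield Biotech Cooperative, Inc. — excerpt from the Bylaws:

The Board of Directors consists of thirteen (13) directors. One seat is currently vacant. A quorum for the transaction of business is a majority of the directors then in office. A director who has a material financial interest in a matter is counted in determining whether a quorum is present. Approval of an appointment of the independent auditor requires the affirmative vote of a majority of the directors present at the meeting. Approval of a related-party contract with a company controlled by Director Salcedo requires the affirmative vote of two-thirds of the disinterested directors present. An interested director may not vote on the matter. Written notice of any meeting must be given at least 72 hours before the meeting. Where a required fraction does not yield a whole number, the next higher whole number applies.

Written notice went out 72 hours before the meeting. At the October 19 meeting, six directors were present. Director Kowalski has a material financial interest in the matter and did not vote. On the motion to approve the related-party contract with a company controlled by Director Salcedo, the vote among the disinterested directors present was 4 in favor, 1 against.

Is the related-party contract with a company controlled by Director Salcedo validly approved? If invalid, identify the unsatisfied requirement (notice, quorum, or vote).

Invalid — quorum requirement not satisfied.

Notice: 72 hours given; 72 required (72 ≥ 72). Satisfied.
Quorum: 6 present (interested directors count toward quorum); quorum is 7. Not satisfied.
Vote: the related-party contract with a company controlled by Director Salcedo requires two-thirds of the disinterested directors present (6 − 1 = 5). 2/3 of 5 = 3.33, rounded up to 4, so 4 affirmative votes are needed; 4 voted in favor. Satisfied. (Moot — without a quorum no business can be validly transacted.)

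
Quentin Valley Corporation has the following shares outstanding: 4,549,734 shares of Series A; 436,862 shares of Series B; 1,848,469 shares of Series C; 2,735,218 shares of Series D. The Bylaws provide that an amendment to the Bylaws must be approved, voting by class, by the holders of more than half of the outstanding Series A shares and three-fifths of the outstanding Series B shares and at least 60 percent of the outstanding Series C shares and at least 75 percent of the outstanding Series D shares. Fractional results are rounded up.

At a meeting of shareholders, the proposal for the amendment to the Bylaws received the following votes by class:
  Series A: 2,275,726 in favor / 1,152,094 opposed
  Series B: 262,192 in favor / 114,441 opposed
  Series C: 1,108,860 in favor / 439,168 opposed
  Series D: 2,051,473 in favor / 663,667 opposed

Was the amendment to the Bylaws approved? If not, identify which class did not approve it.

Series A: a majority of 4549734 is 2274868; 2,274,868 required, 2,275,726 in favor — approved.
Series B: 3/5 of 436862 = 262117.20, rounded up to 262118; 262,118 required, 262,192 in favor — approved.
Series C: 3/5 of 1848469 = 1109081.40, rounded up to 1109082; 1,109,082 required, 1,108,860 in favor — not approved.
Series D: 3/4 of 2735218 = 2051413.50, rounded up to 2051414; 2,051,414 required, 2,051,473 in favor — approved.

Not approved — the Series C shares did not give the required vote.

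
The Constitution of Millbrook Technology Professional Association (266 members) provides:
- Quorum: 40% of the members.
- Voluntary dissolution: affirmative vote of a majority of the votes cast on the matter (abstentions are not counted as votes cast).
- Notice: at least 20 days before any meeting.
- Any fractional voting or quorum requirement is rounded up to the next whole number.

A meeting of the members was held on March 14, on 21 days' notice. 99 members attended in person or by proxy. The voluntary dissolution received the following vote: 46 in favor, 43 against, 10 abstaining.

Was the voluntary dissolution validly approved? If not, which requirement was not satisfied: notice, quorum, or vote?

Invalid — quorum requirement not satisfied.

Notice: 21 days given; 20 required. Satisfied.
Quorum: 40% of 266 = 106.40, rounded up to 107; 99 present. Not satisfied.
Vote: requires a majority of the votes cast (99 − 10 abstaining = 89); a majority of 89 is 45, so 45 needed; 46 in favor. Satisfied.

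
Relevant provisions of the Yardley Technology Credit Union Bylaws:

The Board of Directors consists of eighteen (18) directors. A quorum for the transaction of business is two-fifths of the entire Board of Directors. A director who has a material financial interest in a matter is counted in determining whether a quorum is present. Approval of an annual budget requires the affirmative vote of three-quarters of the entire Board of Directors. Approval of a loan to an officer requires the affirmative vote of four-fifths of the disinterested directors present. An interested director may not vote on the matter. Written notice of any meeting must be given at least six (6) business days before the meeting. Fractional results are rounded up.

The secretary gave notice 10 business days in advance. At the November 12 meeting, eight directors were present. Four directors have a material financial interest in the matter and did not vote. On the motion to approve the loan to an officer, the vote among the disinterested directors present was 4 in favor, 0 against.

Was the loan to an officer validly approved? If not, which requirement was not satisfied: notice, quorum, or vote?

Notice: 10 business days given; 6 required (10 ≥ 6). Satisfied.
Quorum: 8 present (interested directors count toward quorum); quorum is 8. Satisfied.
Vote: the loan to an officer requires four-fifths of the disinterested directors present (8 − 4 = 4). 4/5 of 4 = 3.20, rounded up to 4, so 4 affirmative votes are needed; 4 voted in favor. Satisfied.

Valid — all requirements satisfied.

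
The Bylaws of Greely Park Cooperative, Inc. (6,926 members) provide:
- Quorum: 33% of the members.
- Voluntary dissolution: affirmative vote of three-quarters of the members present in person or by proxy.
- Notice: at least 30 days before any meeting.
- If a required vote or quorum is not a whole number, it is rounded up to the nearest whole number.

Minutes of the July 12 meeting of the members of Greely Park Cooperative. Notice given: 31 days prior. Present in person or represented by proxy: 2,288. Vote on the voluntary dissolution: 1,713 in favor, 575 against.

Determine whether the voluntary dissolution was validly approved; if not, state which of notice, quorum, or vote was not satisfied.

Notice: 31 days given; 30 required. Satisfied.
Quorum: 33% of 6,926 = 2,285.58, rounded up to 2,286; 2,288 present. Satisfied.
Vote: requires three-fourths of those present (2,288); 3/4 of 2288 = 1716, so 1,716 needed; 1,713 in favor. Not satisfied.

Invalid — vote requirement not satisfied.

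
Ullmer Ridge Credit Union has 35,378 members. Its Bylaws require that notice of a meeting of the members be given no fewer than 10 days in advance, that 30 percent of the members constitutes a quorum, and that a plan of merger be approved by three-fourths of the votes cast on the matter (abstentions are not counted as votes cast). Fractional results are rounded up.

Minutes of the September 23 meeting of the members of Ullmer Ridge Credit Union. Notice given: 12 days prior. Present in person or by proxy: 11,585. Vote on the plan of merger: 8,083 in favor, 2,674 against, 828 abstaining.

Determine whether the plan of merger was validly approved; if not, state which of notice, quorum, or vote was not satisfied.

Valid — all requirements satisfied.

Notice: 12 days given; 10 required. Satisfied.
Quorum: 30% of 35,378 = 10,613.40, rounded up to 10,614; 11,585 present. Satisfied.
Vote: requires three-fourths of the votes cast (11,585 − 828 abstaining = 10,757); 3/4 of 10757 = 8067.75, rounded up to 8068, so 8,068 needed; 8,083 in favor. Satisfied.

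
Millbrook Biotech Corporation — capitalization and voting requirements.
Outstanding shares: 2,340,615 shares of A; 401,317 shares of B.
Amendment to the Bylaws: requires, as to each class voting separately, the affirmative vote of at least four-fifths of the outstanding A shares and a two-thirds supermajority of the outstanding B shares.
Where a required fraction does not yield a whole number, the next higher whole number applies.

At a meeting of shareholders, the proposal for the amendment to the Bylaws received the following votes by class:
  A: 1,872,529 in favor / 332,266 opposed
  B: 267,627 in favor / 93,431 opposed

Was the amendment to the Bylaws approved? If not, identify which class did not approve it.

A: 4/5 of 2340615 = 1872492; 1,872,492 required, 1,872,529 in favor — approved.
B: 2/3 of 401317 = 267544.67, rounded up to 267545; 267,545 required, 267,627 in favor — approved.

Approved — every class gave the required vote.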